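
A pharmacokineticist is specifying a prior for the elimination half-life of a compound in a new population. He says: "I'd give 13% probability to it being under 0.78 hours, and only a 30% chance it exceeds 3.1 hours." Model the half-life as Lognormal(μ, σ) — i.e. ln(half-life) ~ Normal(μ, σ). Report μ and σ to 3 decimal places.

If T ~ Lognormal(μ,σ) then ln T ~ Normal(μ,σ), so the p-quantile of ln T is μ + z_p·σ.
ln(0.78) = -0.2485 and ln(3.1) = 1.131; z_{0.13} = -1.126, z_{0.7} = 0.5244.
σ = (1.131 − -0.2485)/(0.5244 − (-1.126)) = 0.836.
μ = -0.2485 − (-1.126)·0.836 = 0.693.

μ ≈ 0.693, σ ≈ 0.836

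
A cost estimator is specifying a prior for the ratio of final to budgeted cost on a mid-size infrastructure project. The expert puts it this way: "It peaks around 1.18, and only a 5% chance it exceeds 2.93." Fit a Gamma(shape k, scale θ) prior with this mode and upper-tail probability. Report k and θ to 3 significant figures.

k ≈ 4.29, θ ≈ 0.359

Gamma(k,θ) with k>1 has mode (k−1)θ, so θ = 1.18/(k−1).
Need P(X < 2.93) = 0.95 with θ tied to k this way. Start at k = 2, θ = 1.18: P(X<2.93) ≈ 0.709.
Too low — raise k to concentrate. Iterating converges to k ≈ 4.29.
Then θ = 1.18/(4.29−1) ≈ 0.359.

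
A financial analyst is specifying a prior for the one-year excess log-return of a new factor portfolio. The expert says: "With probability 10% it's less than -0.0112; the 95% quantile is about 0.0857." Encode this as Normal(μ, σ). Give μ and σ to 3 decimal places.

μ = 0.031, σ = 0.033

The p-quantile of Normal(μ,σ) is μ + z_p·σ, with z_{0.1} = -1.282 and z_{0.95} = 1.645.
Eliminate σ: μ = (z₂·x₁ − z₁·x₂)/(z₂ − z₁) = (1.645·-0.0112 − (-1.282)·0.0857)/2.926 = 0.031.
Then σ = (x₂ − x₁)/(z₂ − z₁) = (0.0857 − -0.0112)/2.926 = 0.033.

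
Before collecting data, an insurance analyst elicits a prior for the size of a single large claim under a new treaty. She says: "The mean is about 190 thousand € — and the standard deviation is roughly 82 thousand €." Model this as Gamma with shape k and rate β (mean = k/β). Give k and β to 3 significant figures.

For Gamma(k, rate β): mean = k/β, variance = k/β², so CV = 1/√k.
CV = SD/mean = 82/190 = 0.4316, hence k = 1/CV² = 5.37.
Then β = k/mean = 5.37/190 = 0.0283.

k ≈ 5.37, β ≈ 0.0283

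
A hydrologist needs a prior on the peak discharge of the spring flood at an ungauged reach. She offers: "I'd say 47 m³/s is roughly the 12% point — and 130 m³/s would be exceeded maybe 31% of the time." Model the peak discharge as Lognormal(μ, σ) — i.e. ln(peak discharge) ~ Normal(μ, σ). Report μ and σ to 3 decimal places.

If T ~ Lognormal(μ,σ) then ln T ~ Normal(μ,σ), so the p-quantile of ln T is μ + z_p·σ.
ln(47) = 3.85 and ln(130) = 4.868; z_{0.12} = -1.175, z_{0.69} = 0.4959.
σ = (4.868 − 3.85)/(0.4959 − (-1.175)) = 0.609.
μ = 3.85 − (-1.175)·0.609 = 4.566.

μ ≈ 4.566, σ ≈ 0.609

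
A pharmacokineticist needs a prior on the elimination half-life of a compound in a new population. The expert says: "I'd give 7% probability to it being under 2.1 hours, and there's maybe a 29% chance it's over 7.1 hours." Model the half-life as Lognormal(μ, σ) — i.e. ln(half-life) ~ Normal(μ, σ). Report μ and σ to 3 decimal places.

μ ≈ 1.628, σ ≈ 0.600

If T ~ Lognormal(μ,σ) then ln T ~ Normal(μ,σ), so the p-quantile of ln T is μ + z_p·σ.
ln(2.1) = 0.7419 and ln(7.1) = 1.96; z_{0.07} = -1.476, z_{0.71} = 0.5534.
σ = (1.96 − 0.7419)/(0.5534 − (-1.476)) = 0.600.
μ = 0.7419 − (-1.476)·0.600 = 1.628.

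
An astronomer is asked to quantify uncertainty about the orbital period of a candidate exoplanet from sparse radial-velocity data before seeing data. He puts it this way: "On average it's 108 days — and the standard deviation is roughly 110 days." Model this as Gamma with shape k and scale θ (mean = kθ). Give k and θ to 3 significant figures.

k ≈ 0.964, θ ≈ 112

For Gamma(k, scale θ): mean = kθ, variance = kθ², so CV = 1/√k.
CV = SD/mean = 110/108 = 1.019, hence k = 1/CV² = 0.964.
Then θ = mean/k = 108/0.964 = 112.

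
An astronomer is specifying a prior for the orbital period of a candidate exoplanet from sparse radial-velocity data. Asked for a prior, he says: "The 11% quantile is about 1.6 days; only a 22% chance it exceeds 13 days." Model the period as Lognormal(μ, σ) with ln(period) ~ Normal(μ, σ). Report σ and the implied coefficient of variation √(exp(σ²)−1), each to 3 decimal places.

σ ≈ 1.048, CV ≈ 1.414

If T ~ Lognormal(μ,σ) then ln T ~ Normal(μ,σ), so the p-quantile of ln T is μ + z_p·σ.
ln(1.6) = 0.47 and ln(13) = 2.565; z_{0.11} = -1.227, z_{0.78} = 0.7722.
σ = (2.565 − 0.47)/(0.7722 − (-1.227)) = 1.048.
μ = 0.47 − (-1.227)·1.048 = 1.756.
CV = √(exp(σ²)−1) = √(exp(1.0986)−1) = 1.414.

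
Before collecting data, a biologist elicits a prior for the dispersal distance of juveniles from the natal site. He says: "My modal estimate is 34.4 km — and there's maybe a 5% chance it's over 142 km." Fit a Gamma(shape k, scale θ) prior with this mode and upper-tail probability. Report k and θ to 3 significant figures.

Gamma(k,θ) with k>1 has mode (k−1)θ, so θ = 34.4/(k−1).
Need P(X < 142) = 0.95 with θ tied to k this way. Start at k = 2, θ = 34.4: P(X<142) ≈ 0.917.
Too low — raise k to concentrate. Iterating converges to k ≈ 2.24.
Then θ = 34.4/(2.24−1) ≈ 27.7.

k ≈ 2.24, θ ≈ 27.7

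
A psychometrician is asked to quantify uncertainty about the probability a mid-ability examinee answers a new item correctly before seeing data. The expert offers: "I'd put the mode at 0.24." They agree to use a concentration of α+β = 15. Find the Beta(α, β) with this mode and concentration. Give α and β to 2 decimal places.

For α,β > 1 the Beta mode is (α−1)/(α+β−2). With α+β = 15, the mode is (α−1)/13.
Set (α−1)/13 = 0.24 → α = 1 + 0.24·13 = 4.12.
β = 15 − α = 10.88.

α = 4.12, β = 10.88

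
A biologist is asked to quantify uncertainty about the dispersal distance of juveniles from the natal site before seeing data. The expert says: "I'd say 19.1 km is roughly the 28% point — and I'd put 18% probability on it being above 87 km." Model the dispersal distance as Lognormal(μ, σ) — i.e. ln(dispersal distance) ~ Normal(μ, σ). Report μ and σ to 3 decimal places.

μ ≈ 3.540, σ ≈ 1.012

If T ~ Lognormal(μ,σ) then ln T ~ Normal(μ,σ), so the p-quantile of ln T is μ + z_p·σ.
ln(19.1) = 2.95 and ln(87) = 4.466; z_{0.28} = -0.5828, z_{0.82} = 0.9154.
σ = (4.466 − 2.95)/(0.9154 − (-0.5828)) = 1.012.
μ = 2.95 − (-0.5828)·1.012 = 3.540.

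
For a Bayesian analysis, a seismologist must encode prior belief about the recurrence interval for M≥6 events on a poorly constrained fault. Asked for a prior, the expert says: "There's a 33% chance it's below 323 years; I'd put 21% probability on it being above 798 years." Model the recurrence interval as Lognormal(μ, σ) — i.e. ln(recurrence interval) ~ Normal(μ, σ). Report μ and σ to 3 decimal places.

μ ≈ 6.097, σ ≈ 0.726

If T ~ Lognormal(μ,σ) then ln T ~ Normal(μ,σ), so the p-quantile of ln T is μ + z_p·σ.
ln(323) = 5.778 and ln(798) = 6.682; z_{0.33} = -0.4399, z_{0.79} = 0.8064.
σ = (6.682 − 5.778)/(0.8064 − (-0.4399)) = 0.726.
μ = 5.778 − (-0.4399)·0.726 = 6.097.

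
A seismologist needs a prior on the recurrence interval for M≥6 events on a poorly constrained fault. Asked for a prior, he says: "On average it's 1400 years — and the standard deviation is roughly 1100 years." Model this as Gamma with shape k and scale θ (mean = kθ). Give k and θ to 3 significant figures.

k ≈ 1.62, θ ≈ 864

For Gamma(k, scale θ): mean = kθ, variance = kθ², so CV = 1/√k.
CV = SD/mean = 1100/1400 = 0.7857, hence k = 1/CV² = 1.62.
Then θ = mean/k = 1400/1.62 = 864.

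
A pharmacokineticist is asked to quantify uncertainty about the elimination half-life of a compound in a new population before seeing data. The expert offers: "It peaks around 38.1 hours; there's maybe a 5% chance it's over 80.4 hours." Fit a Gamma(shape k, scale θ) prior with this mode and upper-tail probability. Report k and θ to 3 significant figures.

k ≈ 5.95, θ ≈ 7.7

Gamma(k,θ) with k>1 has mode (k−1)θ, so θ = 38.1/(k−1).
Need P(X < 80.4) = 0.95 with θ tied to k this way. Start at k = 2, θ = 38.1: P(X<80.4) ≈ 0.623.
Too low — raise k to concentrate. Iterating converges to k ≈ 5.95.
Then θ = 38.1/(5.95−1) ≈ 7.7.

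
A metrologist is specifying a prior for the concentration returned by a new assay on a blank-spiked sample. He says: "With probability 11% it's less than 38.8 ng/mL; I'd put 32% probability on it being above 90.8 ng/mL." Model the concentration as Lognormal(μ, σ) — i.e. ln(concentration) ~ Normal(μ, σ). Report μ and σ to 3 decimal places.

If T ~ Lognormal(μ,σ) then ln T ~ Normal(μ,σ), so the p-quantile of ln T is μ + z_p·σ.
ln(38.8) = 3.658 and ln(90.8) = 4.509; z_{0.11} = -1.227, z_{0.68} = 0.4677.
σ = (4.509 − 3.658)/(0.4677 − (-1.227)) = 0.502.
μ = 3.658 − (-1.227)·0.502 = 4.274.

μ ≈ 4.274, σ ≈ 0.502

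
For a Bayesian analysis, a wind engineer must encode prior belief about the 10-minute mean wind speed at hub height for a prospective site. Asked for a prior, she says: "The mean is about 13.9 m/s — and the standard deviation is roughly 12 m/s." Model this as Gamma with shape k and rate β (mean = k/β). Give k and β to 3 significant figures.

For Gamma(k, rate β): mean = k/β, variance = k/β², so CV = 1/√k.
CV = SD/mean = 12/13.9 = 0.8633, hence k = 1/CV² = 1.34.
Then β = k/mean = 1.34/13.9 = 0.0965.

k ≈ 1.34, β ≈ 0.0965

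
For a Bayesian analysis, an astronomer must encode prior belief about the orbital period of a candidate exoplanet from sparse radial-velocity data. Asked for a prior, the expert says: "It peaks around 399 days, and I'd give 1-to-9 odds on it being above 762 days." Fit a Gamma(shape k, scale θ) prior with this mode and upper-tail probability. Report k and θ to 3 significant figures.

Gamma(k,θ) with k>1 has mode (k−1)θ, so θ = 399/(k−1).
Need P(X < 762) = 0.9 with θ tied to k this way. Start at k = 2, θ = 399: P(X<762) ≈ 0.569.
Too low — raise k to concentrate. Iterating converges to k ≈ 5.57.
Then θ = 399/(5.57−1) ≈ 87.3.

k ≈ 5.57, θ ≈ 87.3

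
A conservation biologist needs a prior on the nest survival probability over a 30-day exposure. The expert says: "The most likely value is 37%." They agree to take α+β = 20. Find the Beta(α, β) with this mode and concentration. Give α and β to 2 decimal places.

α = 7.66, β = 12.34

For α,β > 1 the Beta mode is (α−1)/(α+β−2). With α+β = 20, the mode is (α−1)/18.
Set (α−1)/18 = 0.37 → α = 1 + 0.37·18 = 7.66.
β = 20 − α = 12.34.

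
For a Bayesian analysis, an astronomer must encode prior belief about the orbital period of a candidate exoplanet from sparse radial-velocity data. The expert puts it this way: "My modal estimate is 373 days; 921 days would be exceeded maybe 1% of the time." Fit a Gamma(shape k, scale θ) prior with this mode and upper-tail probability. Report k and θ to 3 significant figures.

Gamma(k,θ) with k>1 has mode (k−1)θ, so θ = 373/(k−1).
Need P(X < 921) = 0.99 with θ tied to k this way. Start at k = 2, θ = 373: P(X<921) ≈ 0.706.
Too low — raise k to concentrate. Iterating converges to k ≈ 6.76.
Then θ = 373/(6.76−1) ≈ 64.8.

k ≈ 6.76, θ ≈ 64.8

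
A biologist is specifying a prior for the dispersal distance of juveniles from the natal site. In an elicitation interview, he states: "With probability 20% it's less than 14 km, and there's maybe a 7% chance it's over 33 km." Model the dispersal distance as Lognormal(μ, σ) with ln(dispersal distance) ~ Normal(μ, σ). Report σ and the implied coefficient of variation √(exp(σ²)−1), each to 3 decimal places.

σ ≈ 0.370, CV ≈ 0.383

If T ~ Lognormal(μ,σ) then ln T ~ Normal(μ,σ), so the p-quantile of ln T is μ + z_p·σ.
ln(14) = 2.639 and ln(33) = 3.497; z_{0.2} = -0.8416, z_{0.93} = 1.476.
σ = (3.497 − 2.639)/(1.476 − (-0.8416)) = 0.370.
μ = 2.639 − (-0.8416)·0.370 = 2.950.
CV = √(exp(σ²)−1) = √(exp(0.1369)−1) = 0.383.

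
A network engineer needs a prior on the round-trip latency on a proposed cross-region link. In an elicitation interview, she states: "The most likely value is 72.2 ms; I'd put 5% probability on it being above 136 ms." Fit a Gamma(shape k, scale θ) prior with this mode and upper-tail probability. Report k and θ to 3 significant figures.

Gamma(k,θ) with k>1 has mode (k−1)θ, so θ = 72.2/(k−1).
Need P(X < 136) = 0.95 with θ tied to k this way. Start at k = 2, θ = 72.2: P(X<136) ≈ 0.562.
Too low — raise k to concentrate. Iterating converges to k ≈ 7.94.
Then θ = 72.2/(7.94−1) ≈ 10.4.

k ≈ 7.94, θ ≈ 10.4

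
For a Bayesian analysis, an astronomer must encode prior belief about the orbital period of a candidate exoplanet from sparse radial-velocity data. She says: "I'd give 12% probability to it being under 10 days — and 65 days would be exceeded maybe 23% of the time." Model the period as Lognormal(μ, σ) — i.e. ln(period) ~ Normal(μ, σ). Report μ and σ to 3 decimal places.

μ ≈ 3.452, σ ≈ 0.978

If T ~ Lognormal(μ,σ) then ln T ~ Normal(μ,σ), so the p-quantile of ln T is μ + z_p·σ.
ln(10) = 2.303 and ln(65) = 4.174; z_{0.12} = -1.175, z_{0.77} = 0.7388.
σ = (4.174 − 2.303)/(0.7388 − (-1.175)) = 0.978.
μ = 2.303 − (-1.175)·0.978 = 3.452.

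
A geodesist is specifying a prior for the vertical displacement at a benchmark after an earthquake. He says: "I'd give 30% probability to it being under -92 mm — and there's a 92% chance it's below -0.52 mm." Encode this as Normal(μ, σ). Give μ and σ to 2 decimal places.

The p-quantile of Normal(μ,σ) is μ + z_p·σ, with z_{0.3} = -0.5244 and z_{0.92} = 1.405.
Eliminate σ: μ = (z₂·x₁ − z₁·x₂)/(z₂ − z₁) = (1.405·-92 − (-0.5244)·-0.52)/1.929 = -67.14.
Then σ = (x₂ − x₁)/(z₂ − z₁) = (-0.52 − -92)/1.929 = 47.41.

μ = -67.14, σ = 47.41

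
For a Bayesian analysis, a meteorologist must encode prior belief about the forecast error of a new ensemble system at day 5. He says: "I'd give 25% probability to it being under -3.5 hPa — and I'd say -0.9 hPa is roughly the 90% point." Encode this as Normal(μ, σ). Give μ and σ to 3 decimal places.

μ = -2.603, σ = 1.329

For Normal(μ,σ), the p-quantile is μ + z_p·σ. Here z_{0.25} = -0.6745, z_{0.9} = 1.282.
So -3.5 = μ − 0.6745σ and -0.9 = μ + 1.282σ.
Subtracting: σ = (-0.9 − -3.5)/(1.282 − (-0.6745)) = 1.329.
Then μ = -3.5 − (-0.6745)·1.329 = -2.603.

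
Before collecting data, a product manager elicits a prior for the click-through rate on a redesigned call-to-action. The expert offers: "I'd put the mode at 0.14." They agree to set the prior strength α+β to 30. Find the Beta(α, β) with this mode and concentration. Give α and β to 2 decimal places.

For α,β > 1 the Beta mode is (α−1)/(α+β−2). With α+β = 30, the mode is (α−1)/28.
Set (α−1)/28 = 0.14 → α = 1 + 0.14·28 = 4.92.
β = 30 − α = 25.08.

α = 4.92, β = 25.08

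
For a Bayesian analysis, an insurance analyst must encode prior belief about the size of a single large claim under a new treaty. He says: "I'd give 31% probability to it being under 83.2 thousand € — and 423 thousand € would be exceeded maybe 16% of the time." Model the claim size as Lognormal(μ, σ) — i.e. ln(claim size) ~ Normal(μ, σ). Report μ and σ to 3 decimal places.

μ ≈ 4.962, σ ≈ 1.091

If T ~ Lognormal(μ,σ) then ln T ~ Normal(μ,σ), so the p-quantile of ln T is μ + z_p·σ.
ln(83.2) = 4.421 and ln(423) = 6.047; z_{0.31} = -0.4959, z_{0.84} = 0.9945.
σ = (6.047 − 4.421)/(0.9945 − (-0.4959)) = 1.091.
μ = 4.421 − (-0.4959)·1.091 = 4.962.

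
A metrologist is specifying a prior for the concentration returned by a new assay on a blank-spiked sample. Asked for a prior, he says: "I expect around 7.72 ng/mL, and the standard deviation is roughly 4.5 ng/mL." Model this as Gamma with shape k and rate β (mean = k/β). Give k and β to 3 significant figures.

For Gamma(k, rate β): mean = k/β, variance = k/β², so CV = 1/√k.
CV = SD/mean = 4.5/7.72 = 0.5829, hence k = 1/CV² = 2.94.
Then β = k/mean = 2.94/7.72 = 0.381.

k ≈ 2.94, β ≈ 0.381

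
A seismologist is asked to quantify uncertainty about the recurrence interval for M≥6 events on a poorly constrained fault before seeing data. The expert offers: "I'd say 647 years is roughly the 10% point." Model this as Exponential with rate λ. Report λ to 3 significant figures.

P(T < 647.0) = 1 − e^(−λ·647.0) = 0.1, so λ = −ln(1−0.1)/647.0 = −ln(0.9)/647.0 = 0.000163.

λ ≈ 0.000163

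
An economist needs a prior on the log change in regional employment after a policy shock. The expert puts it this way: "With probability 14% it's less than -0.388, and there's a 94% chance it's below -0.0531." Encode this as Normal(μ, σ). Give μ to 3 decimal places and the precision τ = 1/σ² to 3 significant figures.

μ = -0.251, τ = 61.9

The p-quantile of Normal(μ,σ) is μ + z_p·σ, with z_{0.14} = -1.08 and z_{0.94} = 1.555.
Eliminate σ: μ = (z₂·x₁ − z₁·x₂)/(z₂ − z₁) = (1.555·-0.388 − (-1.08)·-0.0531)/2.635 = -0.251.
Then σ = (x₂ − x₁)/(z₂ − z₁) = (-0.0531 − -0.388)/2.635 = 0.127.
Precision τ = 1/σ² = 1/0.1271² = 61.9.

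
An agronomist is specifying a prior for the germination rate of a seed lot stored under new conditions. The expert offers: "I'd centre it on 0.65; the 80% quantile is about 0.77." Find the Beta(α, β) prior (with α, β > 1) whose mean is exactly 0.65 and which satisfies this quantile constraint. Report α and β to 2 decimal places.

α ≈ 7.53, β ≈ 4.06

With mean 0.65 fixed, write α = 0.65s, β = 0.35s where s = α+β.
Need P(θ < 0.77) = 0.8 under Beta(0.65s, 0.35s). Normal approximation: (q−m)/√(m(1−m)/s) ≈ z_{0.8} = 0.842, so s ≈ 0.65·0.35·(0.842)²/(0.77−0.65)² = 11.2.
At s = 11.2: P(θ<0.77) ≈ 0.795. Adjusting to match 0.8 gives s ≈ 11.59.
So α = 0.65·11.59 ≈ 7.53, β = 0.35·11.59 ≈ 4.06.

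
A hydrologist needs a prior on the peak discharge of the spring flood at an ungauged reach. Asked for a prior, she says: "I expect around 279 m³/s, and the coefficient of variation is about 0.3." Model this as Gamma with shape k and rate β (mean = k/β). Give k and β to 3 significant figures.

For Gamma(k, rate β): mean = k/β, variance = k/β², so CV = 1/√k.
CV = 0.3, hence k = 1/CV² = 11.1.
Then β = k/mean = 11.1/279 = 0.0398.

k ≈ 11.1, β ≈ 0.0398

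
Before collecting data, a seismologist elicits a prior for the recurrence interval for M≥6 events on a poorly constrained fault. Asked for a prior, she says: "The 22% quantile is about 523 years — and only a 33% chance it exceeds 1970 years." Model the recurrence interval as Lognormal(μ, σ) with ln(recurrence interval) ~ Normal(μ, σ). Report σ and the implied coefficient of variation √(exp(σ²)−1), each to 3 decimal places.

If T ~ Lognormal(μ,σ) then ln T ~ Normal(μ,σ), so the p-quantile of ln T is μ + z_p·σ.
ln(523) = 6.26 and ln(1970) = 7.586; z_{0.22} = -0.7722, z_{0.67} = 0.4399.
σ = (7.586 − 6.26)/(0.4399 − (-0.7722)) = 1.094.
μ = 6.26 − (-0.7722)·1.094 = 7.104.
CV = √(exp(σ²)−1) = √(exp(1.1971)−1) = 1.520.

σ ≈ 1.094, CV ≈ 1.520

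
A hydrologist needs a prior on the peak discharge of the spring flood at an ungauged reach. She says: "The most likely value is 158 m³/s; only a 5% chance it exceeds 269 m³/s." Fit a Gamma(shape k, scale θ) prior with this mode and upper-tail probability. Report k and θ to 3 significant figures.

k ≈ 10.9, θ ≈ 16

Gamma(k,θ) with k>1 has mode (k−1)θ, so θ = 158/(k−1).
Need P(X < 269) = 0.95 with θ tied to k this way. Start at k = 2, θ = 158: P(X<269) ≈ 0.508.
Too low — raise k to concentrate. Iterating converges to k ≈ 10.9.
Then θ = 158/(10.9−1) ≈ 16.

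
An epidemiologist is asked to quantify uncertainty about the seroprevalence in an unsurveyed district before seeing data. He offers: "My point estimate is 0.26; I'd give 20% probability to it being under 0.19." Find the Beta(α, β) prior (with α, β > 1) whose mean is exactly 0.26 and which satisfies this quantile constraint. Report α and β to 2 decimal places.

α ≈ 7.48, β ≈ 21.30

With mean 0.26 fixed, write α = 0.26s, β = 0.74s where s = α+β.
Need P(θ < 0.19) = 0.2 under Beta(0.26s, 0.74s). Normal approximation: (q−m)/√(m(1−m)/s) ≈ z_{0.2} = -0.842, so s ≈ 0.26·0.74·(-0.842)²/(0.19−0.26)² = 27.8.
At s = 27.8: P(θ<0.19) ≈ 0.205. Adjusting to match 0.2 gives s ≈ 28.78.
So α = 0.26·28.78 ≈ 7.48, β = 0.74·28.78 ≈ 21.30.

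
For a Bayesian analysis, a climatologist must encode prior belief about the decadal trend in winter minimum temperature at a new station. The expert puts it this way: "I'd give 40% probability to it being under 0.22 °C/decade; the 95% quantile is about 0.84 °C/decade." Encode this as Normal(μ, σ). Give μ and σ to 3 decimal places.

For Normal(μ,σ), the p-quantile is μ + z_p·σ. Here z_{0.4} = -0.2533, z_{0.95} = 1.645.
So 0.22 = μ − 0.2533σ and 0.84 = μ + 1.645σ.
Subtracting: σ = (0.84 − 0.22)/(1.645 − (-0.2533)) = 0.327.
Then μ = 0.22 − (-0.2533)·0.327 = 0.303.

μ = 0.303, σ = 0.327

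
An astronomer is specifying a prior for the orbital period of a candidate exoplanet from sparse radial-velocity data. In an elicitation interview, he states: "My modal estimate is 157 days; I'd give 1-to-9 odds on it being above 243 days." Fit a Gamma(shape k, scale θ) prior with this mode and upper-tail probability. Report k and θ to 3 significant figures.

k ≈ 10.8, θ ≈ 16

Gamma(k,θ) with k>1 has mode (k−1)θ, so θ = 157/(k−1).
Need P(X < 243) = 0.9 with θ tied to k this way. Start at k = 2, θ = 157: P(X<243) ≈ 0.458.
Too low — raise k to concentrate. Iterating converges to k ≈ 10.8.
Then θ = 157/(10.8−1) ≈ 16.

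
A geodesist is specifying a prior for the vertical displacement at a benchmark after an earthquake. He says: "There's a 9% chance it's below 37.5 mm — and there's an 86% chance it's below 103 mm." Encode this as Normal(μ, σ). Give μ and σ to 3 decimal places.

The p-quantile of Normal(μ,σ) is μ + z_p·σ, with z_{0.09} = -1.341 and z_{0.86} = 1.08.
Eliminate σ: μ = (z₂·x₁ − z₁·x₂)/(z₂ − z₁) = (1.08·37.5 − (-1.341)·103)/2.421 = 73.773.
Then σ = (x₂ − x₁)/(z₂ − z₁) = (103 − 37.5)/2.421 = 27.054.

μ = 73.773, σ = 27.054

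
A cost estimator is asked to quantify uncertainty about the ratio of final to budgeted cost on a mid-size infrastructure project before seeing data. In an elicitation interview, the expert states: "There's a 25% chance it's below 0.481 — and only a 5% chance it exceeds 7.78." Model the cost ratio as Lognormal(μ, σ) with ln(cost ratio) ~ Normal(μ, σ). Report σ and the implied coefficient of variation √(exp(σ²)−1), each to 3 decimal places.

If T ~ Lognormal(μ,σ) then ln T ~ Normal(μ,σ), so the p-quantile of ln T is μ + z_p·σ.
ln(0.481) = -0.7319 and ln(7.78) = 2.052; z_{0.25} = -0.6745, z_{0.95} = 1.645.
σ = (2.052 − -0.7319)/(1.645 − (-0.6745)) = 1.200.
μ = -0.7319 − (-0.6745)·1.200 = 0.078.
CV = √(exp(σ²)−1) = √(exp(1.4402)−1) = 1.795.

σ ≈ 1.200, CV ≈ 1.795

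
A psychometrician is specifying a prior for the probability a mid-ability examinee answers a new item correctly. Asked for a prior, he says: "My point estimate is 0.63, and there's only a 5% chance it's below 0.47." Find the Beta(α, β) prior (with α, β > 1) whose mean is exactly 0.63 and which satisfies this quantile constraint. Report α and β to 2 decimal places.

α ≈ 16.13, β ≈ 9.47

With mean 0.63 fixed, write α = 0.63s, β = 0.37s where s = α+β.
Need P(θ < 0.47) = 0.05 under Beta(0.63s, 0.37s). Normal approximation: (q−m)/√(m(1−m)/s) ≈ z_{0.05} = -1.64, so s ≈ 0.63·0.37·(-1.64)²/(0.47−0.63)² = 24.6.
At s = 24.6: P(θ<0.47) ≈ 0.053. Adjusting to match 0.05 gives s ≈ 25.60.
So α = 0.63·25.60 ≈ 16.13, β = 0.37·25.60 ≈ 9.47.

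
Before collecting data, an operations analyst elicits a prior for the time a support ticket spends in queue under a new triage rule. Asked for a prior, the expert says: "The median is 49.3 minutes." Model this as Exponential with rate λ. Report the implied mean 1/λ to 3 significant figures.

Exponential median = ln 2 / λ, so λ = ln 2 / 49.3 = 0.0141.
Mean = 1/λ = 71.1 minutes.

mean ≈ 71.1 minutes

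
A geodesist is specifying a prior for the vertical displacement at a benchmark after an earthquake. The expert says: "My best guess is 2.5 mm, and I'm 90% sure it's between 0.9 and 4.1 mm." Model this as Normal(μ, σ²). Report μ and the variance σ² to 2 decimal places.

A symmetric 90% interval runs μ ± z·σ with z = 1.645.
Half-width = 1.6, so σ = 1.6/1.645 = 0.973 and σ² = 0.95.
μ is the stated best guess, 2.50.

μ = 2.50, σ² = 0.95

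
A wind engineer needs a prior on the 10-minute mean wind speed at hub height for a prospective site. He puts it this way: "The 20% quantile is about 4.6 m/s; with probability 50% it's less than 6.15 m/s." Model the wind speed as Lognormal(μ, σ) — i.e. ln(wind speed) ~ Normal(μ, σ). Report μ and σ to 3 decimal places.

If T ~ Lognormal(μ,σ) then ln T ~ Normal(μ,σ), so the p-quantile of ln T is μ + z_p·σ.
ln(4.6) = 1.526 and ln(6.15) = 1.816; z_{0.2} = -0.8416, z_{0.5} = 0.
σ = (1.816 − 1.526)/(0 − (-0.8416)) = 0.345.
μ = 1.526 − (-0.8416)·0.345 = 1.816.

μ ≈ 1.816, σ ≈ 0.345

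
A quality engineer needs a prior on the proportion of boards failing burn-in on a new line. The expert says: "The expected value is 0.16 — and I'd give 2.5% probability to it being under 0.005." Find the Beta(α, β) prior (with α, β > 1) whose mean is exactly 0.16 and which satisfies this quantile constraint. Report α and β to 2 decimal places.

α ≈ 1.01, β ≈ 5.32

With mean 0.16 fixed, write α = 0.16s, β = 0.84s where s = α+β.
Need P(θ < 0.005) = 0.025 under Beta(0.16s, 0.84s). Normal approximation: (q−m)/√(m(1−m)/s) ≈ z_{0.025} = -1.96, so s ≈ 0.16·0.84·(-1.96)²/(0.005−0.16)² = 21.5.
At s = 21.5: P(θ<0.005) ≈ 0.000. Adjusting to match 0.025 gives s ≈ 6.33.
So α = 0.16·6.33 ≈ 1.01, β = 0.84·6.33 ≈ 5.32.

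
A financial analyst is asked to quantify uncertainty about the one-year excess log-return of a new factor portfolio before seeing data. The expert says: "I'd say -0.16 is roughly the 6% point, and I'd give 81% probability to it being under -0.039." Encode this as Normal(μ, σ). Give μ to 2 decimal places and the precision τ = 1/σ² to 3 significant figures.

μ = -0.08, τ = 404

The p-quantile of Normal(μ,σ) is μ + z_p·σ, with z_{0.06} = -1.555 and z_{0.81} = 0.8779.
Eliminate σ: μ = (z₂·x₁ − z₁·x₂)/(z₂ − z₁) = (0.8779·-0.16 − (-1.555)·-0.039)/2.433 = -0.08.
Then σ = (x₂ − x₁)/(z₂ − z₁) = (-0.039 − -0.16)/2.433 = 0.05.
Precision τ = 1/σ² = 1/0.04974² = 404.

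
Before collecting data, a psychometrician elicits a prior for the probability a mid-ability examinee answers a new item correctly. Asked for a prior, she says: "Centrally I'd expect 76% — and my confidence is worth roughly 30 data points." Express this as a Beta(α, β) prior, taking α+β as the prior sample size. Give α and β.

Under the effective-sample-size interpretation, Beta(α, β) has prior mean α/(α+β) and prior sample size α+β.
So α+β = 30 and α/(α+β) = 0.76, giving α = 0.76·30 = 22.8 and β = 30 − 22.8 = 7.2.

α = 22.8, β = 7.2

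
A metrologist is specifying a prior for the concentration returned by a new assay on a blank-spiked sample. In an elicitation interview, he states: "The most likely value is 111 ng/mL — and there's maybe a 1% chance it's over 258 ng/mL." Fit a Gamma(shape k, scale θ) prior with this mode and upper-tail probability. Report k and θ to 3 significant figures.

k ≈ 7.7, θ ≈ 16.6

Gamma(k,θ) with k>1 has mode (k−1)θ, so θ = 111/(k−1).
Need P(X < 258) = 0.99 with θ tied to k this way. Start at k = 2, θ = 111: P(X<258) ≈ 0.675.
Too low — raise k to concentrate. Iterating converges to k ≈ 7.7.
Then θ = 111/(7.7−1) ≈ 16.6.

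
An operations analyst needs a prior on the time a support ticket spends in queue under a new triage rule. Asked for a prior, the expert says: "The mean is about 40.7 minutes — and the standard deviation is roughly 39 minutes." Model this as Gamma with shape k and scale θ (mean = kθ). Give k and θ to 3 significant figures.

For Gamma(k, scale θ): mean = kθ, variance = kθ², so CV = 1/√k.
CV = SD/mean = 39/40.7 = 0.9582, hence k = 1/CV² = 1.09.
Then θ = mean/k = 40.7/1.09 = 37.4.

k ≈ 1.09, θ ≈ 37.4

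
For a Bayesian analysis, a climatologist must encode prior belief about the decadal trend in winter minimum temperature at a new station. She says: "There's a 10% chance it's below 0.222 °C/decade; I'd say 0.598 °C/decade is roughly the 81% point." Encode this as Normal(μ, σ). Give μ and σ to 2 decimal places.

For Normal(μ,σ), the p-quantile is μ + z_p·σ. Here z_{0.1} = -1.282, z_{0.81} = 0.8779.
So 0.222 = μ − 1.282σ and 0.598 = μ + 0.8779σ.
Subtracting: σ = (0.598 − 0.222)/(0.8779 − (-1.282)) = 0.17.
Then μ = 0.222 − (-1.282)·0.17 = 0.45.

μ = 0.45, σ = 0.17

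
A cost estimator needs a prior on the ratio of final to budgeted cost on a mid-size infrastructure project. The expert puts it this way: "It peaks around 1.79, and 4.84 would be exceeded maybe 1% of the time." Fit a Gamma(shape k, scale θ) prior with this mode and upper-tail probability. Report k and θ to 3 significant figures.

Gamma(k,θ) with k>1 has mode (k−1)θ, so θ = 1.79/(k−1).
Need P(X < 4.84) = 0.99 with θ tied to k this way. Start at k = 2, θ = 1.79: P(X<4.84) ≈ 0.752.
Too low — raise k to concentrate. Iterating converges to k ≈ 5.66.
Then θ = 1.79/(5.66−1) ≈ 0.384.

k ≈ 5.66, θ ≈ 0.384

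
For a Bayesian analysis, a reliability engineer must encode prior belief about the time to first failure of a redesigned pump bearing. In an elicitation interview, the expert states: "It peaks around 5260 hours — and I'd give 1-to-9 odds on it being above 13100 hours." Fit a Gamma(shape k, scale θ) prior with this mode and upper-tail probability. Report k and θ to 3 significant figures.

Gamma(k,θ) with k>1 has mode (k−1)θ, so θ = 5260/(k−1).
Need P(X < 13100) = 0.9 with θ tied to k this way. Start at k = 2, θ = 5260: P(X<13100) ≈ 0.711.
Too low — raise k to concentrate. Iterating converges to k ≈ 3.31.
Then θ = 5260/(3.31−1) ≈ 2280.

k ≈ 3.31, θ ≈ 2280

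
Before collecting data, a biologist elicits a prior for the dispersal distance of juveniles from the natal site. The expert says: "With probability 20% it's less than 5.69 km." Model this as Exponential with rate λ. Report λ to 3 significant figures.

P(T < 5.69) = 1 − e^(−λ·5.69) = 0.2, so λ = −ln(1−0.2)/5.69 = −ln(0.8)/5.69 = 0.0392.

λ ≈ 0.0392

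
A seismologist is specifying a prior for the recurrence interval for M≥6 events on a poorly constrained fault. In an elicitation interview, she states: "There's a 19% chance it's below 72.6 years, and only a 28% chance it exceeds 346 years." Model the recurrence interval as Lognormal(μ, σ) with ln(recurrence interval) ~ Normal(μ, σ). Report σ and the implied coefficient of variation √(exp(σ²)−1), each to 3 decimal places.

If T ~ Lognormal(μ,σ) then ln T ~ Normal(μ,σ), so the p-quantile of ln T is μ + z_p·σ.
ln(72.6) = 4.285 and ln(346) = 5.846; z_{0.19} = -0.8779, z_{0.72} = 0.5828.
σ = (5.846 − 4.285)/(0.5828 − (-0.8779)) = 1.069.
μ = 4.285 − (-0.8779)·1.069 = 5.223.
CV = √(exp(σ²)−1) = √(exp(1.1427)−1) = 1.461.

σ ≈ 1.069, CV ≈ 1.461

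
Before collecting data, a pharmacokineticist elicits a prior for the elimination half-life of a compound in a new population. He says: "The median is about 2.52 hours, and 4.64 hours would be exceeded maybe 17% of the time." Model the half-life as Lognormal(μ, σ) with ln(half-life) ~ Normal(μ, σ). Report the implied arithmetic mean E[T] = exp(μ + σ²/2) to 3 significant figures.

If T ~ Lognormal(μ,σ) then ln T ~ Normal(μ,σ), so the p-quantile of ln T is μ + z_p·σ.
ln(2.52) = 0.9243 and ln(4.64) = 1.535; z_{0.5} = 0, z_{0.83} = 0.9542.
σ = (1.535 − 0.9243)/(0.9542 − (0)) = 0.640.
μ = 0.9243 − (0)·0.640 = 0.924.
E[T] = exp(μ + σ²/2) = exp(0.924 + 0.2047) = 3.09 hours.

E[T] ≈ 3.09 hours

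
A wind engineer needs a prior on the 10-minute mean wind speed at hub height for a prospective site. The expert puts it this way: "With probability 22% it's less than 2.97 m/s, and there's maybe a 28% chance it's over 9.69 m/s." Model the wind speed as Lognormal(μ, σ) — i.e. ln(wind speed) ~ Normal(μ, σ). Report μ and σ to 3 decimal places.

If T ~ Lognormal(μ,σ) then ln T ~ Normal(μ,σ), so the p-quantile of ln T is μ + z_p·σ.
ln(2.97) = 1.089 and ln(9.69) = 2.271; z_{0.22} = -0.7722, z_{0.72} = 0.5828.
σ = (2.271 − 1.089)/(0.5828 − (-0.7722)) = 0.873.
μ = 1.089 − (-0.7722)·0.873 = 1.762.

μ ≈ 1.762, σ ≈ 0.873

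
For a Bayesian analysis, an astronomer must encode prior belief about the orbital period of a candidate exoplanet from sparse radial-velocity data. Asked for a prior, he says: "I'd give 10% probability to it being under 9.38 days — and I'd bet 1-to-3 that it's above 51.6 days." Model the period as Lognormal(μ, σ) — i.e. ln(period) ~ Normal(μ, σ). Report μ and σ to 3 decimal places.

μ ≈ 3.356, σ ≈ 0.872

If T ~ Lognormal(μ,σ) then ln T ~ Normal(μ,σ), so the p-quantile of ln T is μ + z_p·σ.
ln(9.38) = 2.239 and ln(51.6) = 3.944; z_{0.1} = -1.282, z_{0.75} = 0.6745.
σ = (3.944 − 2.239)/(0.6745 − (-1.282)) = 0.872.
μ = 2.239 − (-1.282)·0.872 = 3.356.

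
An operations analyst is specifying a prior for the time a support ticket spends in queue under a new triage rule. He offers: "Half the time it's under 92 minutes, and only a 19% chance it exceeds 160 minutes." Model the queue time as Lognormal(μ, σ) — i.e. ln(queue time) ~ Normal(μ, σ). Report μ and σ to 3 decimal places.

μ ≈ 4.522, σ ≈ 0.630

If T ~ Lognormal(μ,σ) then ln T ~ Normal(μ,σ), so the p-quantile of ln T is μ + z_p·σ.
ln(92) = 4.522 and ln(160) = 5.075; z_{0.5} = 0, z_{0.81} = 0.8779.
σ = (5.075 − 4.522)/(0.8779 − (0)) = 0.630.
μ = 4.522 − (0)·0.630 = 4.522.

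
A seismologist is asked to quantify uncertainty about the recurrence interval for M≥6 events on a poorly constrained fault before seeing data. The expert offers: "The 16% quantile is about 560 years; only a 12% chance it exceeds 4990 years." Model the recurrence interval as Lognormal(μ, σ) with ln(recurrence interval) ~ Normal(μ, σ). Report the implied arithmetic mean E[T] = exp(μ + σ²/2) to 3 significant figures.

If T ~ Lognormal(μ,σ) then ln T ~ Normal(μ,σ), so the p-quantile of ln T is μ + z_p·σ.
ln(560) = 6.328 and ln(4990) = 8.515; z_{0.16} = -0.9945, z_{0.88} = 1.175.
σ = (8.515 − 6.328)/(1.175 − (-0.9945)) = 1.008.
μ = 6.328 − (-0.9945)·1.008 = 7.331.
E[T] = exp(μ + σ²/2) = exp(7.331 + 0.5082) = 2540 years.

E[T] ≈ 2540 years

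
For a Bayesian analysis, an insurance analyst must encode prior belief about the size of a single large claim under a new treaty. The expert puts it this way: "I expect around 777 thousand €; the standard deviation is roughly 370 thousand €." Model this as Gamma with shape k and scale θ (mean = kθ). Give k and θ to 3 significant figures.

k ≈ 4.41, θ ≈ 176

For Gamma(k, scale θ): mean = kθ, variance = kθ², so CV = 1/√k.
CV = SD/mean = 370/777 = 0.4762, hence k = 1/CV² = 4.41.
Then θ = mean/k = 777/4.41 = 176.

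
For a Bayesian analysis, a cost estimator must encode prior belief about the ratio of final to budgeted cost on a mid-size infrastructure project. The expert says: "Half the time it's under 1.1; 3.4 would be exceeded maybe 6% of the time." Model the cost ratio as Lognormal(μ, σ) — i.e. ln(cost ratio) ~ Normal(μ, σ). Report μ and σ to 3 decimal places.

μ ≈ 0.095, σ ≈ 0.726

If T ~ Lognormal(μ,σ) then ln T ~ Normal(μ,σ), so the p-quantile of ln T is μ + z_p·σ.
ln(1.1) = 0.09531 and ln(3.4) = 1.224; z_{0.5} = 0, z_{0.94} = 1.555.
σ = (1.224 − 0.09531)/(1.555 − (0)) = 0.726.
μ = 0.09531 − (0)·0.726 = 0.095.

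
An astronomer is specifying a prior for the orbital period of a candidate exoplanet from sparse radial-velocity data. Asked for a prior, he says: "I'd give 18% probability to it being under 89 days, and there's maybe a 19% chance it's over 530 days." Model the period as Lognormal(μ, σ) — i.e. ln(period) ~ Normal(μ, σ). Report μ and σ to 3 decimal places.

If T ~ Lognormal(μ,σ) then ln T ~ Normal(μ,σ), so the p-quantile of ln T is μ + z_p·σ.
ln(89) = 4.489 and ln(530) = 6.273; z_{0.18} = -0.9154, z_{0.81} = 0.8779.
σ = (6.273 − 4.489)/(0.8779 − (-0.9154)) = 0.995.
μ = 4.489 − (-0.9154)·0.995 = 5.399.

μ ≈ 5.399, σ ≈ 0.995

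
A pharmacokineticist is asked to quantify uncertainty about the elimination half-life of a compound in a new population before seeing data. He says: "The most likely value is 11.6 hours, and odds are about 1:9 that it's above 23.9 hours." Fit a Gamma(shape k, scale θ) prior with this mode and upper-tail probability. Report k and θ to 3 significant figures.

k ≈ 4.67, θ ≈ 3.16

Gamma(k,θ) with k>1 has mode (k−1)θ, so θ = 11.6/(k−1).
Need P(X < 23.9) = 0.9 with θ tied to k this way. Start at k = 2, θ = 11.6: P(X<23.9) ≈ 0.610.
Too low — raise k to concentrate. Iterating converges to k ≈ 4.67.
Then θ = 11.6/(4.67−1) ≈ 3.16.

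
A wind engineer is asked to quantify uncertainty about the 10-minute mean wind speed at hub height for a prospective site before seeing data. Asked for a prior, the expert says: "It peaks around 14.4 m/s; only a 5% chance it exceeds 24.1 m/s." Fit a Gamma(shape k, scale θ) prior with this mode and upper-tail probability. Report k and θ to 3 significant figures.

Gamma(k,θ) with k>1 has mode (k−1)θ, so θ = 14.4/(k−1).
Need P(X < 24.1) = 0.95 with θ tied to k this way. Start at k = 2, θ = 14.4: P(X<24.1) ≈ 0.499.
Too low — raise k to concentrate. Iterating converges to k ≈ 11.5.
Then θ = 14.4/(11.5−1) ≈ 1.37.

k ≈ 11.5, θ ≈ 1.37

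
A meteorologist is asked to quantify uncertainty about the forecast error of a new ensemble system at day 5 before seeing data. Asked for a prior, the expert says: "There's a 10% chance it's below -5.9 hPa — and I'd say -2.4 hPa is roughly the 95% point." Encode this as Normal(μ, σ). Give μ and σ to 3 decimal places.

μ = -4.367, σ = 1.196

The p-quantile of Normal(μ,σ) is μ + z_p·σ, with z_{0.1} = -1.282 and z_{0.95} = 1.645.
Eliminate σ: μ = (z₂·x₁ − z₁·x₂)/(z₂ − z₁) = (1.645·-5.9 − (-1.282)·-2.4)/2.926 = -4.367.
Then σ = (x₂ − x₁)/(z₂ − z₁) = (-2.4 − -5.9)/2.926 = 1.196.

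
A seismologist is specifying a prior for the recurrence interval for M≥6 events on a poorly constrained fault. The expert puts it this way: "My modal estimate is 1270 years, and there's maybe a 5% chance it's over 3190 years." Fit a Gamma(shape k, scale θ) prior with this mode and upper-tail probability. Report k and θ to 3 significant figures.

k ≈ 4.2, θ ≈ 397

Gamma(k,θ) with k>1 has mode (k−1)θ, so θ = 1270/(k−1).
Need P(X < 3190) = 0.95 with θ tied to k this way. Start at k = 2, θ = 1270: P(X<3190) ≈ 0.715.
Too low — raise k to concentrate. Iterating converges to k ≈ 4.2.
Then θ = 1270/(4.2−1) ≈ 397.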